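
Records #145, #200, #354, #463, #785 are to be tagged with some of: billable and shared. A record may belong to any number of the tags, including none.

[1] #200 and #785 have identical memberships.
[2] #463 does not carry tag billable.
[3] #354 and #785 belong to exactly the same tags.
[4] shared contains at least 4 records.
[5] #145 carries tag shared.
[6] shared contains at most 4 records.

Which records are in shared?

shared = {#145, #200, #354, #785}

From (2): #463 ∉ billable.
From (5): #145 ∈ shared.
Suppose #200 ∉ shared: no assignment then satisfies all the clues, so #200 ∈ shared.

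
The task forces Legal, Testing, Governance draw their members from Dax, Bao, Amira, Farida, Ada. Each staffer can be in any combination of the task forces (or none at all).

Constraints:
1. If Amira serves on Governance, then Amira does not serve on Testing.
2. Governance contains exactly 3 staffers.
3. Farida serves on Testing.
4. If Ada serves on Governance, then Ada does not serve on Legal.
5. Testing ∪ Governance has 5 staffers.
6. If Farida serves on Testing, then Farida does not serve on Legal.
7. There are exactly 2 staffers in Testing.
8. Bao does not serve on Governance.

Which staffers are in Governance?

Governance = {Ada, Amira, Dax}

From (3): Farida ∈ Testing.
From (8): Bao ∉ Governance.
(6): Farida ∉ Legal.
Suppose Dax ∉ Governance: no assignment then satisfies all the clues, so Dax ∈ Governance.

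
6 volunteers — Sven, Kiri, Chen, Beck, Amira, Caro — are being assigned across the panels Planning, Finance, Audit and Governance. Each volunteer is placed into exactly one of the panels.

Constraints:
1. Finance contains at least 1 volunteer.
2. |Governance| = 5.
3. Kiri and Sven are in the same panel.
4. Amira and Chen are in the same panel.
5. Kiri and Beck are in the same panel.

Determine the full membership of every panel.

Planning = {}; Finance = {Caro}; Audit = {}; Governance = {Amira, Beck, Chen, Kiri, Sven}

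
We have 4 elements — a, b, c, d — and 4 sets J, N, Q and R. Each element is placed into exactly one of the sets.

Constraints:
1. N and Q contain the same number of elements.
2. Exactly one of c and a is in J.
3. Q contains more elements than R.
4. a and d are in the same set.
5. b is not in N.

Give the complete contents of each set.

J = {a, d}; N = {c}; Q = {b}; R = {}

From (5): b ∉ N.
Suppose a ∉ J: no assignment then satisfies all the clues, so a ∈ J.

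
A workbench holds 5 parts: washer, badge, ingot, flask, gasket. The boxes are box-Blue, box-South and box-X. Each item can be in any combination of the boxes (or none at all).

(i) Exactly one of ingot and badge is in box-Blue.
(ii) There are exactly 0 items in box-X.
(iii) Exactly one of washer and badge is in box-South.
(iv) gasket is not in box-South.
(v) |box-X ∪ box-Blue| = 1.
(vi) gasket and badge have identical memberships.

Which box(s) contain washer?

washer: box-South

From (iv): gasket ∉ box-South.
(ii): box-X already has 0, so the rest are out.
(vi): badge matches gasket: badge ∉ box-South.
(iii) (exactly one): washer ∈ box-South.
Suppose washer ∈ box-Blue: no assignment then satisfies all the clues, so washer ∉ box-Blue.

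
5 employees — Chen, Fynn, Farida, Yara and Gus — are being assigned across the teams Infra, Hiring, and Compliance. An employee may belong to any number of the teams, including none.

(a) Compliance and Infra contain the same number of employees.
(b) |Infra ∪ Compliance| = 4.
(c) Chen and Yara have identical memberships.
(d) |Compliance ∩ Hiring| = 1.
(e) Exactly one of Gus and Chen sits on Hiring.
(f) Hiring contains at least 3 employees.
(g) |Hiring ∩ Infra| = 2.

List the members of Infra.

Infra = {Chen, Yara}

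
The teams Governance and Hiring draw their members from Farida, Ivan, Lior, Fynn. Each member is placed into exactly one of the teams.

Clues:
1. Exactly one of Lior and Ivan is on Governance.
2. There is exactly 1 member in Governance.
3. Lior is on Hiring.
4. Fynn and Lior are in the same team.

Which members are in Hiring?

From (3): Lior ∈ Hiring.
(1) (exactly one): Ivan ∈ Governance.
(2): Governance already has 1, so the rest are out.
(4): Fynn matches Lior: Fynn ∈ Hiring.
Only one team left: Farida ∈ Hiring.

Hiring = {Farida, Fynn, Lior}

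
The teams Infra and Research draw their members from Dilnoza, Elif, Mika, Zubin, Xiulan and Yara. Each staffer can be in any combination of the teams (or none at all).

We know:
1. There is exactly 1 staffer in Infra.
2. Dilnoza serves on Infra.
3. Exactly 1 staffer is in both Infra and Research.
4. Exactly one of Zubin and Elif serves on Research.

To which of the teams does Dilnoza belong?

Dilnoza: Infra, Research

From (2): Dilnoza ∈ Infra.
(1): Infra already has 1, so the rest are out.
Suppose Dilnoza ∉ Research: no assignment then satisfies all the clues, so Dilnoza ∈ Research.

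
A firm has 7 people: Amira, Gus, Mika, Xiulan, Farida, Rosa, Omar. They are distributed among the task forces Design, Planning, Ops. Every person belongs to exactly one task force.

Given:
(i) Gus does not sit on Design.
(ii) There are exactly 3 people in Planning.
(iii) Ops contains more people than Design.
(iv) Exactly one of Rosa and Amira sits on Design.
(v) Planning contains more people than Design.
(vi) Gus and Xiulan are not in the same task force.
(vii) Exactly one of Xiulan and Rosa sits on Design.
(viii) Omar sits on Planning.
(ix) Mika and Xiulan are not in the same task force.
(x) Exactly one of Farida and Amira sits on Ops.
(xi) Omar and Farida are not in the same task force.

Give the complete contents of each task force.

Design = {Rosa}; Planning = {Amira, Omar, Xiulan}; Ops = {Farida, Gus, Mika}

From (i): Gus ∉ Design.
From (viii): Omar ∈ Planning.
(xi): Farida ∉ Planning.
Suppose Amira ∈ Design: no assignment then satisfies all the clues, so Amira ∉ Design.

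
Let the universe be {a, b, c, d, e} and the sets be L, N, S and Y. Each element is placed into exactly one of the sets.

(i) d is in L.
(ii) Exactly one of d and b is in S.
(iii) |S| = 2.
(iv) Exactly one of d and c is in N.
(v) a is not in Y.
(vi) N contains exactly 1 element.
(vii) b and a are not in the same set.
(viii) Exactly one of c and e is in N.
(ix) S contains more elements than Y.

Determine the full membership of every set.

L = {a, d}; N = {c}; S = {b, e}; Y = {}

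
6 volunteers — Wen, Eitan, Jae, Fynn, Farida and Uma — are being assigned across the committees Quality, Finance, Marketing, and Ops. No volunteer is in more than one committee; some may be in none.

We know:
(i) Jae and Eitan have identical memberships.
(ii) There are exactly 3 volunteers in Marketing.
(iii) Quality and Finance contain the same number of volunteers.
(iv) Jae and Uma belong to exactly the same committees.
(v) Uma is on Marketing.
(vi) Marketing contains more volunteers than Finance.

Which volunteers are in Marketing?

From (v): Uma ∈ Marketing.
(iv): Jae matches Uma: Jae ∉ Quality.
(iv): Jae matches Uma: Jae ∉ Finance.
(iv): Jae matches Uma: Jae ∈ Marketing.
(i): Eitan matches Jae: Eitan ∉ Quality.
(i): Eitan matches Jae: Eitan ∉ Finance.
(i): Eitan matches Jae: Eitan ∈ Marketing.
(ii): Marketing already has 3, so the rest are out.

Marketing = {Eitan, Jae, Uma}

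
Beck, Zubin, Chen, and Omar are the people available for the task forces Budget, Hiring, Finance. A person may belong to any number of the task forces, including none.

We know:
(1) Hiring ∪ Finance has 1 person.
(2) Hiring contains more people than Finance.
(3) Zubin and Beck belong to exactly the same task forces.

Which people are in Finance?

Finance = {}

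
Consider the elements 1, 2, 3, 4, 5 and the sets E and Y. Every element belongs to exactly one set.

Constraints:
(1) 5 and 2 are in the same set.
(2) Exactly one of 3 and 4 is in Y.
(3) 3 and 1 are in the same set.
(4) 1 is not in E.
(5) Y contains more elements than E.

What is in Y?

Y = {1, 2, 3, 5}

From (4): 1 ∉ E.
(3): 3 matches 1: 3 ∉ E.
Only one set left: 1 ∈ Y.
Only one set left: 3 ∈ Y.
(2) (exactly one): 4 ∉ Y.
Only one set left: 4 ∈ E.
Suppose 2 ∉ Y: no assignment then satisfies all the clues, so 2 ∈ Y.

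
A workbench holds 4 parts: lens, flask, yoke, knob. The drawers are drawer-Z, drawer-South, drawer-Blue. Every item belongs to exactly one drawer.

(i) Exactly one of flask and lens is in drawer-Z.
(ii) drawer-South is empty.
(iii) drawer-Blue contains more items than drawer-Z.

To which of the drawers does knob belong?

(ii): drawer-South already has 0, so the rest are out.
Suppose knob ∈ drawer-Z: no assignment then satisfies all the clues, so knob ∉ drawer-Z.

knob: drawer-Blue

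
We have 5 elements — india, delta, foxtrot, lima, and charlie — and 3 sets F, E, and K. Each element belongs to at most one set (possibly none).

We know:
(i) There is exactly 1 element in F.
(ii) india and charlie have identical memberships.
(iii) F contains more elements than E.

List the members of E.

E = {}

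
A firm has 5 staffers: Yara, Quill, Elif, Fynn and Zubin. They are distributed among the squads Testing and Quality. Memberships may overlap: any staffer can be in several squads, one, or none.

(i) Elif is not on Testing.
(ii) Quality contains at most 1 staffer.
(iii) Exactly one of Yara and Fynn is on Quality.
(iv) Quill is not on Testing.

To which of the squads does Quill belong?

From (i): Elif ∉ Testing.
From (iv): Quill ∉ Testing.
Suppose Quill ∈ Quality: no assignment then satisfies all the clues, so Quill ∉ Quality.

Quill: none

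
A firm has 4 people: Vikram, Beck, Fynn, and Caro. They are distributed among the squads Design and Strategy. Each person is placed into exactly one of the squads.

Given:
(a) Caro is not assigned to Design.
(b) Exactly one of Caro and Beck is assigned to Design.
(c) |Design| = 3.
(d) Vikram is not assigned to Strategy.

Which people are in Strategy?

Strategy = {Caro}

From (a): Caro ∉ Design.
From (d): Vikram ∉ Strategy.
(b) (exactly one): Beck ∈ Design.
(c): only 3 candidates remain for Design, so all are in.
Only one squad left: Caro ∈ Strategy.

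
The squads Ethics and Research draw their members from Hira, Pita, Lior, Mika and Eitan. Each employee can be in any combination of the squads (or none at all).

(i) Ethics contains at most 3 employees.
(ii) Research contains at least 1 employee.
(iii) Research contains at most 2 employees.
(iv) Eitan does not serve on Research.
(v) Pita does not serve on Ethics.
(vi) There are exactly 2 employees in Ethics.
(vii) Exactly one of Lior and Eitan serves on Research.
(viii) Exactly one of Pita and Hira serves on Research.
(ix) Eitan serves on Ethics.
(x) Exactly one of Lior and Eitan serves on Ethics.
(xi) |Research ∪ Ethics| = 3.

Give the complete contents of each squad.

Ethics = {Eitan, Hira}; Research = {Hira, Lior}

From (iv): Eitan ∉ Research.
From (v): Pita ∉ Ethics.
From (ix): Eitan ∈ Ethics.
(vii) (exactly one): Lior ∈ Research.
(x) (exactly one): Lior ∉ Ethics.
Suppose Hira ∉ Ethics: no assignment then satisfies all the clues, so Hira ∈ Ethics.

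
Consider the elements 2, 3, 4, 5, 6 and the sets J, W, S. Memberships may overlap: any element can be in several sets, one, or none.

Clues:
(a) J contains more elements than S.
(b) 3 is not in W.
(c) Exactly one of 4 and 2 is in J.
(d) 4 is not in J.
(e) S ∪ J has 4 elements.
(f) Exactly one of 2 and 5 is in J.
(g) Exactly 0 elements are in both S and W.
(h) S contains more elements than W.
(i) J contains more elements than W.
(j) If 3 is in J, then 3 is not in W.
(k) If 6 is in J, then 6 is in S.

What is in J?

J = {2, 3, 6}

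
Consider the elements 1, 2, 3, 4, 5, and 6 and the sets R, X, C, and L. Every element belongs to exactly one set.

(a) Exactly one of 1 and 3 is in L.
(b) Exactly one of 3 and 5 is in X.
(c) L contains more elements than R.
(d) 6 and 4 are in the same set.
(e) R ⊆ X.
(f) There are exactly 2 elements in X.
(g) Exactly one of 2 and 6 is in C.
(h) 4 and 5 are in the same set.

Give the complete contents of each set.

R = {}; X = {2, 3}; C = {4, 5, 6}; L = {1}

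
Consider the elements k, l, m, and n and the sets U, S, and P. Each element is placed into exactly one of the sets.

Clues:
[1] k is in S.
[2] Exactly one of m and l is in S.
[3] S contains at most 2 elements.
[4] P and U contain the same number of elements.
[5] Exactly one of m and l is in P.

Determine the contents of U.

U = {n}

From (1): k ∈ S.
Suppose l ∈ U: no assignment then satisfies all the clues, so l ∉ U.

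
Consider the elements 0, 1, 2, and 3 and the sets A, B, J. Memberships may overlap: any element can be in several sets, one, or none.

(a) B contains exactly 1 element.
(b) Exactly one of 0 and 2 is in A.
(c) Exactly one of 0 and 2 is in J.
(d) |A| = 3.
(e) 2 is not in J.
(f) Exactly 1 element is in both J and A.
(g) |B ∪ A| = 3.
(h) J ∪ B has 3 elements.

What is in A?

A = {1, 2, 3}

From (e): 2 ∉ J.
(c) (exactly one): 0 ∈ J.
Suppose 0 ∈ A: no assignment then satisfies all the clues, so 0 ∉ A.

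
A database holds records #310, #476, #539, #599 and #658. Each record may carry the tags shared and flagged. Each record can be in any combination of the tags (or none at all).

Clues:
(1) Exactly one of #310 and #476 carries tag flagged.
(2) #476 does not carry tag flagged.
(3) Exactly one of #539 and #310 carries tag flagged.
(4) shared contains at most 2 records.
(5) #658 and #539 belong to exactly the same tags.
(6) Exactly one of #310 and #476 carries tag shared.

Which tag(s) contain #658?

#658: none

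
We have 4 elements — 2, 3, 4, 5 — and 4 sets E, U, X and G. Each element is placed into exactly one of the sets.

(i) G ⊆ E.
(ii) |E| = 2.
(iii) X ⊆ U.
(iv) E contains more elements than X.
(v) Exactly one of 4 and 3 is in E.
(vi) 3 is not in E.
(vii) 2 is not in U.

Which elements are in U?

U = {3, 5}

From (vi): 3 ∉ E.
From (vii): 2 ∉ U.
(i) contrapositive: 3 ∉ G.
(iii) contrapositive: 2 ∉ X.
(v) (exactly one): 4 ∈ E.
Suppose 3 ∉ U: no assignment then satisfies all the clues, so 3 ∈ U.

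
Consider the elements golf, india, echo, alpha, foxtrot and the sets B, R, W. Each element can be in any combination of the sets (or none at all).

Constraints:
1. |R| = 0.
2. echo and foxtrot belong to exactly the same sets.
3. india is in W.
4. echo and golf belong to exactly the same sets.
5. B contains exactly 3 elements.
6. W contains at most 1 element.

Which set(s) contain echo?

From (3): india ∈ W.
(1): R already has 0, so the rest are out.
(6): W already has 1, so the rest are out.
Suppose echo ∉ B: no assignment then satisfies all the clues, so echo ∈ B.

echo: B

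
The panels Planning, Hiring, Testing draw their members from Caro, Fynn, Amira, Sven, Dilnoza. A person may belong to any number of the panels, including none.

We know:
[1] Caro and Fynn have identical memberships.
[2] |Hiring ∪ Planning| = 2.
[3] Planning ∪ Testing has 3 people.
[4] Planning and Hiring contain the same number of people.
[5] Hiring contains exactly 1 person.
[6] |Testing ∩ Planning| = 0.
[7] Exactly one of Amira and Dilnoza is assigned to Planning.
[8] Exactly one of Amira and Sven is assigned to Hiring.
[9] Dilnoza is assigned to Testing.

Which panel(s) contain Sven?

From (9): Dilnoza ∈ Testing.
Suppose Sven ∈ Planning: no assignment then satisfies all the clues, so Sven ∉ Planning.

Sven: Hiring, Testing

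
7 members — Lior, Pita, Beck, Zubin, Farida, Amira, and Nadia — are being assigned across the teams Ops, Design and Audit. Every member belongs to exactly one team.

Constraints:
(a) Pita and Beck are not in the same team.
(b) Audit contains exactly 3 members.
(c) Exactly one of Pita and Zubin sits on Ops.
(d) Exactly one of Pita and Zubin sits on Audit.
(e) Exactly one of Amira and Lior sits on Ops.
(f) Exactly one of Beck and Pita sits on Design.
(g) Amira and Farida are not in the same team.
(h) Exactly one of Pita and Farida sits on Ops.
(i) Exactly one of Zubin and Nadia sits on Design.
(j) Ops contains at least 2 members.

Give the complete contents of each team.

Ops = {Amira, Pita}; Design = {Beck, Nadia}; Audit = {Farida, Lior, Zubin}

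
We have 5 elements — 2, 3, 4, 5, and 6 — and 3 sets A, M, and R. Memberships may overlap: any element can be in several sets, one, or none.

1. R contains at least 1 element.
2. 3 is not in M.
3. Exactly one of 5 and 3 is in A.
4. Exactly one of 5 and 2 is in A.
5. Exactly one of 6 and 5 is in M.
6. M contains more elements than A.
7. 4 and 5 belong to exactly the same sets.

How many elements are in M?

3

From (2): 3 ∉ M.
Suppose 2 ∉ M: no assignment then satisfies all the clues, so 2 ∈ M.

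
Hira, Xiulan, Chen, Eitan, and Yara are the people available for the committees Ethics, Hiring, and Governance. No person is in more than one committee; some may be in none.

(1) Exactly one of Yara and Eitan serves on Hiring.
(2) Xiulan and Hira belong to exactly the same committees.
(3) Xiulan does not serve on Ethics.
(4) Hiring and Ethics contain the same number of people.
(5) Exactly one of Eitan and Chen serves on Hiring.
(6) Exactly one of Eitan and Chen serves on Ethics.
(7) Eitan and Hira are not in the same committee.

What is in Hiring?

Hiring = {Eitan}

From (3): Xiulan ∉ Ethics.
(2): Hira matches Xiulan: Hira ∉ Ethics.
Suppose Hira ∈ Hiring: no assignment then satisfies all the clues, so Hira ∉ Hiring.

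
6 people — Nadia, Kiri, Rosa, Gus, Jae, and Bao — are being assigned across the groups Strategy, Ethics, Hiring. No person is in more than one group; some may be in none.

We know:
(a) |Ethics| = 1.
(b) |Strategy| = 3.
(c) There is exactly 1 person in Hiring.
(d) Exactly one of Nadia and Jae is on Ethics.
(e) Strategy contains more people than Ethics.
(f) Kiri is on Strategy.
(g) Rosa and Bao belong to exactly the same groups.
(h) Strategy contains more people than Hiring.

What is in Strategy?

Strategy = {Bao, Kiri, Rosa}

From (f): Kiri ∈ Strategy.
Suppose Nadia ∈ Strategy: no assignment then satisfies all the clues, so Nadia ∉ Strategy.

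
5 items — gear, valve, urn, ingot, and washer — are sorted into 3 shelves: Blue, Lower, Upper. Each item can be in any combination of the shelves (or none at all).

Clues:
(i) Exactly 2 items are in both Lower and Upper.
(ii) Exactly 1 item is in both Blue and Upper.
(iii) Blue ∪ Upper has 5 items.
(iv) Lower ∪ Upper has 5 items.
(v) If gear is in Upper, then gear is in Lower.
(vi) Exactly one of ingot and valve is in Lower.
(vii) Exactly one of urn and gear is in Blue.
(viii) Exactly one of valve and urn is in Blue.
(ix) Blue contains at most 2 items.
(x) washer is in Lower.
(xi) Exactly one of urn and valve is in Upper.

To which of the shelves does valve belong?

valve: Blue, Lower

From (x): washer ∈ Lower.
Suppose valve ∉ Blue: no assignment then satisfies all the clues, so valve ∈ Blue.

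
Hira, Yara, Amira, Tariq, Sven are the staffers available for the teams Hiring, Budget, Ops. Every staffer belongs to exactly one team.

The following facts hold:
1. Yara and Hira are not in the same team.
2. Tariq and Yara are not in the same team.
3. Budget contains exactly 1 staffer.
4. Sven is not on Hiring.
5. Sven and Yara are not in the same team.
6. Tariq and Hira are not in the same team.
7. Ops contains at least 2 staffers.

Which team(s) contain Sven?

Sven: Ops

From (4): Sven ∉ Hiring.
Suppose Sven ∈ Budget: no assignment then satisfies all the clues, so Sven ∉ Budget.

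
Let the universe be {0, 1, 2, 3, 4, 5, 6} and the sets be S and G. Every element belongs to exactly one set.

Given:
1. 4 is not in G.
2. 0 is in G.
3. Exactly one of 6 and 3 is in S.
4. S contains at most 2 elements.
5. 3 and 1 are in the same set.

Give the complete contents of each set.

S = {4, 6}; G = {0, 1, 2, 3, 5}

From (1): 4 ∉ G.
From (2): 0 ∈ G.
Only one set left: 4 ∈ S.
Suppose 1 ∈ S: no assignment then satisfies all the clues, so 1 ∉ S.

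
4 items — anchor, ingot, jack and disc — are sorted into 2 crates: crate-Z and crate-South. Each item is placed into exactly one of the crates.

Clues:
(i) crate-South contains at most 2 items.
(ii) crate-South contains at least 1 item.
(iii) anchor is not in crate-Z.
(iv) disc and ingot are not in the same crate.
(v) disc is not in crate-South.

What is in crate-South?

From (iii): anchor ∉ crate-Z.
From (v): disc ∉ crate-South.
Only one crate left: anchor ∈ crate-South.
Only one crate left: disc ∈ crate-Z.
(iv): ingot ∉ crate-Z.
Only one crate left: ingot ∈ crate-South.
(i): crate-South already has 2, so the rest are out.
Only one crate left: jack ∈ crate-Z.

crate-South = {anchor, ingot}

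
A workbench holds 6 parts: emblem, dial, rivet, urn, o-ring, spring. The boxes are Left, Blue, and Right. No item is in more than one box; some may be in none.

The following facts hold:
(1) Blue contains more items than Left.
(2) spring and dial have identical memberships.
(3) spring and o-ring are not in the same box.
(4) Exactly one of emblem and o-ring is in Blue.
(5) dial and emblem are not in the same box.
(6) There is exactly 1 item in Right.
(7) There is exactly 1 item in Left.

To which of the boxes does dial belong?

dial: none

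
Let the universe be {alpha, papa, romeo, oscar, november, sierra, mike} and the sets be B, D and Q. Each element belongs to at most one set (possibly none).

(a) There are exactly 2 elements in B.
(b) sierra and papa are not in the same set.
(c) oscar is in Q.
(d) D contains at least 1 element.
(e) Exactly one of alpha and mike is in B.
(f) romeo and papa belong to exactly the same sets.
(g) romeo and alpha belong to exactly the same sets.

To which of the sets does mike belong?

From (c): oscar ∈ Q.
Suppose mike ∉ B: no assignment then satisfies all the clues, so mike ∈ B.

mike: B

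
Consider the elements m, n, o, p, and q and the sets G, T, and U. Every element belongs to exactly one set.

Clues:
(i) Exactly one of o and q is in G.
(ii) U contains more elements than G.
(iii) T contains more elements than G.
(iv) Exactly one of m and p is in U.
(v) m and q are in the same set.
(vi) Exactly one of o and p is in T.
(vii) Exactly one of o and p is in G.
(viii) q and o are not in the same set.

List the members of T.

T = {n, p}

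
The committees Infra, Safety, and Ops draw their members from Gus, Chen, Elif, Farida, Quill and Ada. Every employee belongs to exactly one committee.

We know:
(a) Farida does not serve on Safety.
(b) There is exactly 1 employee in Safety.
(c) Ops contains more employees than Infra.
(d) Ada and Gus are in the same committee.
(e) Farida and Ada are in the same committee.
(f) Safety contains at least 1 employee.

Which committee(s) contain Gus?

Gus: Ops

From (a): Farida ∉ Safety.
(e): Ada matches Farida: Ada ∉ Safety.
(d): Gus matches Ada: Gus ∉ Safety.
Suppose Gus ∈ Infra: no assignment then satisfies all the clues, so Gus ∉ Infra.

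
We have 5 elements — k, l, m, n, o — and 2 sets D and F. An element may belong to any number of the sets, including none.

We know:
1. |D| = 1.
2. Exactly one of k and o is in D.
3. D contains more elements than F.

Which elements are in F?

F = {}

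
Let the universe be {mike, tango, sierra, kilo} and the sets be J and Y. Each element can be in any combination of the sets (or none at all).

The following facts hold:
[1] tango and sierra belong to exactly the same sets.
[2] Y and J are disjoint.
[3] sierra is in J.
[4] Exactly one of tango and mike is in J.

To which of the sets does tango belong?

From (3): sierra ∈ J.
(1): tango matches sierra: tango ∈ J.
(2) (disjoint): tango ∉ Y.
(2) (disjoint): sierra ∉ Y.
(4) (exactly one): mike ∉ J.

tango: J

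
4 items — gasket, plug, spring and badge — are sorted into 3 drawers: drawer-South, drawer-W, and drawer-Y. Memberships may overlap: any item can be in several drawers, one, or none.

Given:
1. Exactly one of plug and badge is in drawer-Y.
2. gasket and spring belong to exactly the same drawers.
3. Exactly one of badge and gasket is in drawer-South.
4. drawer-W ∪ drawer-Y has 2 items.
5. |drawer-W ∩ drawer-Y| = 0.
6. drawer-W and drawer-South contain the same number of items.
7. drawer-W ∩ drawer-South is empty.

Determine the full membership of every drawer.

drawer-South = {badge}; drawer-W = {plug}; drawer-Y = {badge}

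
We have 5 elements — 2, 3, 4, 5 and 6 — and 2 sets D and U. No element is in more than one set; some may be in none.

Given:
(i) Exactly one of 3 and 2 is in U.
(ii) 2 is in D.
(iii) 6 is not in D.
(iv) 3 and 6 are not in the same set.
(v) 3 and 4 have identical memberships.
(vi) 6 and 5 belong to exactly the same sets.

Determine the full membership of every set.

D = {2}; U = {3, 4}

From (ii): 2 ∈ D.
From (iii): 6 ∉ D.
(i) (exactly one): 3 ∈ U.
(iv): 6 ∉ U.
(v): 4 matches 3: 4 ∉ D.
(v): 4 matches 3: 4 ∈ U.
(vi): 5 matches 6: 5 ∉ D.
(vi): 5 matches 6: 5 ∉ U.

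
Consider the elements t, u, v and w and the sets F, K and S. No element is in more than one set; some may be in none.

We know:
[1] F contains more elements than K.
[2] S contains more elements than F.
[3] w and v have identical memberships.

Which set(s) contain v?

v: S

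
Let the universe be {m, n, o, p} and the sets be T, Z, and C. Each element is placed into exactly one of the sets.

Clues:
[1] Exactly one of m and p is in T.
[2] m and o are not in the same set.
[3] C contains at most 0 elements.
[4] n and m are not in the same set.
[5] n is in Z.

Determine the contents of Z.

Z = {n, o, p}

From (5): n ∈ Z.
(3): C already has 0, so the rest are out.
(4): m ∉ Z.
Only one set left: m ∈ T.
(1) (exactly one): p ∉ T.
(2): o ∉ T.
Only one set left: o ∈ Z.
Only one set left: p ∈ Z.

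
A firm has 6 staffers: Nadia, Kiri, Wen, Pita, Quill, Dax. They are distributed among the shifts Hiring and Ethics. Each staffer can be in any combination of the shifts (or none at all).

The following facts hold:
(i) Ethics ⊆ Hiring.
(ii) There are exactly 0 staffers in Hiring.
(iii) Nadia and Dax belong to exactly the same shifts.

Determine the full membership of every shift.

(ii): Hiring already has 0, so the rest are out.
(i) contrapositive: Nadia ∉ Ethics.
(i) contrapositive: Kiri ∉ Ethics.
(i) contrapositive: Wen ∉ Ethics.
(i) contrapositive: Pita ∉ Ethics.
(i) contrapositive: Quill ∉ Ethics.
(i) contrapositive: Dax ∉ Ethics.

Hiring = {}; Ethics = {}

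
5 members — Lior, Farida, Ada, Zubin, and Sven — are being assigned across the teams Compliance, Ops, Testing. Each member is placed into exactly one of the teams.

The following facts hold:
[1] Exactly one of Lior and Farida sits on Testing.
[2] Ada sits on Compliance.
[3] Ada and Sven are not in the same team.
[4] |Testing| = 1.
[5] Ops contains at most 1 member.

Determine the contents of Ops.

Ops = {Sven}

From (2): Ada ∈ Compliance.
(3): Sven ∉ Compliance.
Suppose Lior ∈ Ops: no assignment then satisfies all the clues, so Lior ∉ Ops.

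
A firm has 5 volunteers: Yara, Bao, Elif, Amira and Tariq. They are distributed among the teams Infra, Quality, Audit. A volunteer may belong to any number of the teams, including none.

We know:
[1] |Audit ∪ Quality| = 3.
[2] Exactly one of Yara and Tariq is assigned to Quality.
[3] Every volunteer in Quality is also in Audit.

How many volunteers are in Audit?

3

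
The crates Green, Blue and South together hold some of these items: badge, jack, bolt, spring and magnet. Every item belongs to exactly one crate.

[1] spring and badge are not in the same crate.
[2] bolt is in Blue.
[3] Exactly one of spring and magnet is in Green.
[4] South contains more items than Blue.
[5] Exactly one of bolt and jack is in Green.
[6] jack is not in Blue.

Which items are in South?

From (2): bolt ∈ Blue.
From (6): jack ∉ Blue.
(5) (exactly one): jack ∈ Green.
Suppose badge ∉ South: no assignment then satisfies all the clues, so badge ∈ South.

South = {badge, magnet}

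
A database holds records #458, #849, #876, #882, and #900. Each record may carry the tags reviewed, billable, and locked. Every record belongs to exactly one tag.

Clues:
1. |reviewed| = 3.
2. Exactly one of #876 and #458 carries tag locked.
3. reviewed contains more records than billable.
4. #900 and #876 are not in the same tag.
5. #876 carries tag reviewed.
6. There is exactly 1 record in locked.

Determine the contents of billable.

billable = {#900}

From (5): #876 ∈ reviewed.
(2) (exactly one): #458 ∈ locked.
(4): #900 ∉ reviewed.
(6): locked already has 1, so the rest are out.
Only one tag left: #900 ∈ billable.
(1): only 3 candidates remain for reviewed, so all are in.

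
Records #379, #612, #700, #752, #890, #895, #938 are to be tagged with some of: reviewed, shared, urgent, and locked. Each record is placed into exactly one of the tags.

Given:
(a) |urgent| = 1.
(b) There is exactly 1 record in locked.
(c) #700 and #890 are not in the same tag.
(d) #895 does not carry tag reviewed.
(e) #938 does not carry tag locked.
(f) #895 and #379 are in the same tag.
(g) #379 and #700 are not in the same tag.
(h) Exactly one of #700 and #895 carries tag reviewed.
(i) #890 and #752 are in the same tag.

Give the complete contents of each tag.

reviewed = {#700}; shared = {#379, #752, #890, #895}; urgent = {#938}; locked = {#612}

From (d): #895 ∉ reviewed.
From (e): #938 ∉ locked.
(f): #379 matches #895: #379 ∉ reviewed.
(h) (exactly one): #700 ∈ reviewed.
(c): #890 ∉ reviewed.
(i): #752 matches #890: #752 ∉ reviewed.
Suppose #379 ∉ shared: no assignment then satisfies all the clues, so #379 ∈ shared.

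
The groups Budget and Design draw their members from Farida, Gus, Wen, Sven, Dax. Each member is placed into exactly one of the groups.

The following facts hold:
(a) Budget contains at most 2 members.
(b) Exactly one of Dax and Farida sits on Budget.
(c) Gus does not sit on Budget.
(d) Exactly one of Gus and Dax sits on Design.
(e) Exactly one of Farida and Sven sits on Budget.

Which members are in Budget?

From (c): Gus ∉ Budget.
Only one group left: Gus ∈ Design.
(d) (exactly one): Dax ∉ Design.
Only one group left: Dax ∈ Budget.
(b) (exactly one): Farida ∉ Budget.
(e) (exactly one): Sven ∈ Budget.
Only one group left: Farida ∈ Design.
(a): Budget already has 2, so the rest are out.
Only one group left: Wen ∈ Design.

Budget = {Dax, Sven}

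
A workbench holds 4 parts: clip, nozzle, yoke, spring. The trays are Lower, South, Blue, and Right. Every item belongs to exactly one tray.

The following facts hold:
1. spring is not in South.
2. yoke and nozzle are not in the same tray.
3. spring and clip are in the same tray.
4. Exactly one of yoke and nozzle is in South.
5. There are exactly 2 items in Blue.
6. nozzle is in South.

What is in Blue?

Blue = {clip, spring}

From (1): spring ∉ South.
From (6): nozzle ∈ South.
(2): yoke ∉ South.
(3): clip matches spring: clip ∉ South.
Suppose clip ∉ Blue: no assignment then satisfies all the clues, so clip ∈ Blue.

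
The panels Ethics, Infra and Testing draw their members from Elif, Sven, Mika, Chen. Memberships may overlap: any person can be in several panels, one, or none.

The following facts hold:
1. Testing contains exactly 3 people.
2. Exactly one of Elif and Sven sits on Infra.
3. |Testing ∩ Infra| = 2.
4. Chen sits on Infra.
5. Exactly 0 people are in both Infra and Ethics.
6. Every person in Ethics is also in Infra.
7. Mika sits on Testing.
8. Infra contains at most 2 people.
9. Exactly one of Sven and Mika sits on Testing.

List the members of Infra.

Infra = {Chen, Elif}

From (4): Chen ∈ Infra.
From (7): Mika ∈ Testing.
(9) (exactly one): Sven ∉ Testing.
(1): only 3 candidates remain for Testing, so all are in.
Suppose Elif ∉ Infra: no assignment then satisfies all the clues, so Elif ∈ Infra.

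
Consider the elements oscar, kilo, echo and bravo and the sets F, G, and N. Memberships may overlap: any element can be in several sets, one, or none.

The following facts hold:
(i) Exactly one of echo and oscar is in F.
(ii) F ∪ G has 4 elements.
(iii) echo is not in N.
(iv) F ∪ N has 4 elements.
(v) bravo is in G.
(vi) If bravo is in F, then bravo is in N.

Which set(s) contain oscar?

oscar: G, N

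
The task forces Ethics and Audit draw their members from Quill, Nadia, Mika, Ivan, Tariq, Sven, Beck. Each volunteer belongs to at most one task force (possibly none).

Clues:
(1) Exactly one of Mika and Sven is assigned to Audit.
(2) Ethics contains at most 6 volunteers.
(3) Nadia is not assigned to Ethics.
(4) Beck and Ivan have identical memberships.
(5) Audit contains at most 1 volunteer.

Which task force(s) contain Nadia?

Nadia: none

From (3): Nadia ∉ Ethics.
Suppose Nadia ∈ Audit: no assignment then satisfies all the clues, so Nadia ∉ Audit.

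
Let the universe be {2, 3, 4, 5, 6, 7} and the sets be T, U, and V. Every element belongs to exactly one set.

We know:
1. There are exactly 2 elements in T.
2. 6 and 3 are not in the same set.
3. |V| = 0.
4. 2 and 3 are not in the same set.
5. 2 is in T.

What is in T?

From (5): 2 ∈ T.
(3): V already has 0, so the rest are out.
(4): 3 ∉ T.
Only one set left: 3 ∈ U.
(2): 6 ∉ U.
Only one set left: 6 ∈ T.
(1): T already has 2, so the rest are out.
Only one set left: 4 ∈ U.
Only one set left: 5 ∈ U.
Only one set left: 7 ∈ U.

T = {2, 6}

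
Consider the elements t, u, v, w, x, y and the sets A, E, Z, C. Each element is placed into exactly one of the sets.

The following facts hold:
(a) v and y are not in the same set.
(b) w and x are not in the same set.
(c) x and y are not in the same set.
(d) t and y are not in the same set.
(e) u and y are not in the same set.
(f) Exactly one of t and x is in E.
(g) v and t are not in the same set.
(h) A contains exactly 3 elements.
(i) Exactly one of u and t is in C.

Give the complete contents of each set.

A = {u, v, w}; E = {x}; Z = {y}; C = {t}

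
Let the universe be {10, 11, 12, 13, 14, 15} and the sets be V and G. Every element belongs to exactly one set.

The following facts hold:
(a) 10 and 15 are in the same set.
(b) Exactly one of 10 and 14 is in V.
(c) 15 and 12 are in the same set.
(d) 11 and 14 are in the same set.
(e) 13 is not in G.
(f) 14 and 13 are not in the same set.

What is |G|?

From (e): 13 ∉ G.
Only one set left: 13 ∈ V.
(f): 14 ∉ V.
Only one set left: 14 ∈ G.
(b) (exactly one): 10 ∈ V.
(d): 11 matches 14: 11 ∉ V.
(d): 11 matches 14: 11 ∈ G.
(a): 15 matches 10: 15 ∈ V.
(c): 12 matches 15: 12 ∈ V.

2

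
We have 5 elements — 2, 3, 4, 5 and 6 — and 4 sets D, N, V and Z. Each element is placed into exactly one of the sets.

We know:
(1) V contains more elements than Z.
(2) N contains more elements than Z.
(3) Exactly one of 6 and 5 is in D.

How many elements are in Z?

0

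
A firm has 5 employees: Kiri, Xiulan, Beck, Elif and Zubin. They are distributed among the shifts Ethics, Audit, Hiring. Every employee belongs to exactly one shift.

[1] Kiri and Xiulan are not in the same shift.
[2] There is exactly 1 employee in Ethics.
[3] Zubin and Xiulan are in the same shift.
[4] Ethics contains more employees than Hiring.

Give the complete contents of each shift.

Ethics = {Kiri}; Audit = {Beck, Elif, Xiulan, Zubin}; Hiring = {}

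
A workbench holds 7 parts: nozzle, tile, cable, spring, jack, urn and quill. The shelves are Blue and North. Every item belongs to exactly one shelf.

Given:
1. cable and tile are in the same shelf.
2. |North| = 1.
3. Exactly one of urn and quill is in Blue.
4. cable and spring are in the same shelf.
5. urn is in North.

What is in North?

North = {urn}

From (5): urn ∈ North.
(2): North already has 1, so the rest are out.
(3) (exactly one): quill ∈ Blue.
Only one shelf left: nozzle ∈ Blue.
Only one shelf left: tile ∈ Blue.
Only one shelf left: cable ∈ Blue.
Only one shelf left: spring ∈ Blue.
Only one shelf left: jack ∈ Blue.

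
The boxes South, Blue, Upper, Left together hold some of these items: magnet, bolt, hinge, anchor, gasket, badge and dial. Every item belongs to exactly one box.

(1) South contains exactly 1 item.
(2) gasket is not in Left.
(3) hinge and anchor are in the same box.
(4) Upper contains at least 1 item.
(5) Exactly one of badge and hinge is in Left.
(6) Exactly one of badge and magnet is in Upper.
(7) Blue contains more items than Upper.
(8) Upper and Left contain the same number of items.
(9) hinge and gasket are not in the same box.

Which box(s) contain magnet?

magnet: Upper

From (2): gasket ∉ Left.
Suppose magnet ∈ South: no assignment then satisfies all the clues, so magnet ∉ South.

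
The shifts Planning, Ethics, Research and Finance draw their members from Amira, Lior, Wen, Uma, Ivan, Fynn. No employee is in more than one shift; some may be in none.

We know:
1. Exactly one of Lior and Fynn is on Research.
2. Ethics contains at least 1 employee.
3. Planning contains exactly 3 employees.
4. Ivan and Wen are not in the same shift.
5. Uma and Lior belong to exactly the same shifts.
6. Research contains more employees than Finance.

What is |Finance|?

0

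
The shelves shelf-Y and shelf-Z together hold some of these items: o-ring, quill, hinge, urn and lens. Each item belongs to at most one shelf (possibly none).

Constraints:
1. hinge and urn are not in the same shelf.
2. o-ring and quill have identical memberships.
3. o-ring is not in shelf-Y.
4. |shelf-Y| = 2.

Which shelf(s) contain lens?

From (3): o-ring ∉ shelf-Y.
(2): quill matches o-ring: quill ∉ shelf-Y.
Suppose lens ∉ shelf-Y: no assignment then satisfies all the clues, so lens ∈ shelf-Y.

lens: shelf-Y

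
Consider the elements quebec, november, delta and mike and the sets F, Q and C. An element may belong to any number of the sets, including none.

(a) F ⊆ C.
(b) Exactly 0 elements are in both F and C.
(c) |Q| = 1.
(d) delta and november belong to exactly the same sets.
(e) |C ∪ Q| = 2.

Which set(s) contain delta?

delta: none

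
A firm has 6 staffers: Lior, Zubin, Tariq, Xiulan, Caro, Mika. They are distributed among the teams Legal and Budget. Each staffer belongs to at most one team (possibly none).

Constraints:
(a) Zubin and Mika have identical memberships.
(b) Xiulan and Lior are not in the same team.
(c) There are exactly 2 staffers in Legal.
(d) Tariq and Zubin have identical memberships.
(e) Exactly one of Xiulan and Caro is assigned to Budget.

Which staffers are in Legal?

Legal = {Caro, Lior}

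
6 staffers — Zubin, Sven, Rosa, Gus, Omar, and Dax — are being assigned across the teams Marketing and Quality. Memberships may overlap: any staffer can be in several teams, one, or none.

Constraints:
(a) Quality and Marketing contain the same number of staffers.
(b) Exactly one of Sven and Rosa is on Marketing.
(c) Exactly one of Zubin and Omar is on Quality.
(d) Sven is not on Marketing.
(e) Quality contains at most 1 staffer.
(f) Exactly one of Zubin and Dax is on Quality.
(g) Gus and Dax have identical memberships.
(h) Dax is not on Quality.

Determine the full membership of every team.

Marketing = {Rosa}; Quality = {Zubin}

From (d): Sven ∉ Marketing.
From (h): Dax ∉ Quality.
(b) (exactly one): Rosa ∈ Marketing.
(f) (exactly one): Zubin ∈ Quality.
(g): Gus matches Dax: Gus ∉ Quality.
(c) (exactly one): Omar ∉ Quality.
(e): Quality already has 1, so the rest are out.
Suppose Zubin ∈ Marketing: no assignment then satisfies all the clues, so Zubin ∉ Marketing.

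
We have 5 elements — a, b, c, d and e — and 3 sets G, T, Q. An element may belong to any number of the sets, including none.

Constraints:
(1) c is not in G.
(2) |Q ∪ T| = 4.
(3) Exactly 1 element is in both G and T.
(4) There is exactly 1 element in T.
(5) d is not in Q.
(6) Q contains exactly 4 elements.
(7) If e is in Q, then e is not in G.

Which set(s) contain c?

From (1): c ∉ G.
From (5): d ∉ Q.
(6): only 4 candidates remain for Q, so all are in.
(7): e ∉ G.
Suppose c ∈ T: no assignment then satisfies all the clues, so c ∉ T.

c: Q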